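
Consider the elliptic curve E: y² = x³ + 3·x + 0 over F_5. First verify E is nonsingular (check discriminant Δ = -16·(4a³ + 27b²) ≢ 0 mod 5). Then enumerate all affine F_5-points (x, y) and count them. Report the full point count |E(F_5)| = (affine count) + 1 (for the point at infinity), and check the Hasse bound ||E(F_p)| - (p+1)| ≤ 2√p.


Affine points = {(0, 0), (1, 2), (1, 3), (2, 2), (2, 3), (3, 1), (3, 4), (4, 1), (4, 4)}; affine count = 9; |E(F_5)| = 10.

Discriminant check: Δ ∝ 4a³ + 27b² = 4·3³ + 27·0² = 4·27 + 27·0 ≡ 3 (mod 5). Nonzero ⇒ E is nonsingular.
For each x ∈ F_5, compute rhs = x³ + 3·x + 0 mod 5, then count y ∈ F_5 with y² ≡ rhs.
  x = 0: rhs = 0, matching y values: 0 (1 points).
  x = 1: rhs = 4, matching y values: 2, 3 (2 points).
  x = 2: rhs = 4, matching y values: 2, 3 (2 points).
  x = 3: rhs = 1, matching y values: 1, 4 (2 points).
  x = 4: rhs = 1, matching y values: 1, 4 (2 points).
Total affine count: 9.
Full point count |E(F_5)| = 9 + 1 = 10.
Hasse bound: |10 − (5+1)| = |4| = 4 ≤ 2√5 ≈ 4.4721 ✓.


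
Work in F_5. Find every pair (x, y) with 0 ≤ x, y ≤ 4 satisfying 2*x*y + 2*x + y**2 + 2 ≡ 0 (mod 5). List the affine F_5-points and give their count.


Affine F_5-points: {(3, 1), (3, 3), (4, 0), (4, 2)}; count = 4.

For each of the 25 pairs (x, y) ∈ F_5², evaluate f(x, y) mod 5. Record the zeros.
  x = 0: [0↦2, 1↦3, 2↦1, 3↦1, 4↦3]  zeros at y ∈ ∅
  x = 1: [0↦4, 1↦2, 2↦2, 3↦4, 4↦3]  zeros at y ∈ ∅
  x = 2: [0↦1, 1↦1, 2↦3, 3↦2, 4↦3]  zeros at y ∈ ∅
  x = 3: [0↦3, 1↦0, 2↦4, 3↦0, 4↦3]  zeros at y ∈ {1, 3}
  x = 4: [0↦0, 1↦4, 2↦0, 3↦3, 4↦3]  zeros at y ∈ {0, 2}
Collecting zeros: affine points = {(3, 1), (3, 3), (4, 0), (4, 2)}.
Total count |C(F_5)_aff| = 4.


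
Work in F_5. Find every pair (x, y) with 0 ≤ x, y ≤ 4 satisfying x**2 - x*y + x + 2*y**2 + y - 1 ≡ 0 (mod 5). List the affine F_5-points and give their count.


Affine F_5-points: {(0, 3), (0, 4), (2, 0), (2, 3), (3, 2), (3, 4)}; count = 6.

For each of the 25 pairs (x, y) ∈ F_5², evaluate f(x, y) mod 5. Record the zeros.
  x = 0: [0↦4, 1↦2, 2↦4, 3↦0, 4↦0]  zeros at y ∈ {3, 4}
  x = 1: [0↦1, 1↦3, 2↦4, 3↦4, 4↦3]  zeros at y ∈ ∅
  x = 2: [0↦0, 1↦1, 2↦1, 3↦0, 4↦3]  zeros at y ∈ {0, 3}
  x = 3: [0↦1, 1↦1, 2↦0, 3↦3, 4↦0]  zeros at y ∈ {2, 4}
  x = 4: [0↦4, 1↦3, 2↦1, 3↦3, 4↦4]  zeros at y ∈ ∅
Collecting zeros: affine points = {(0, 3), (0, 4), (2, 0), (2, 3), (3, 2), (3, 4)}.
Total count |C(F_5)_aff| = 6.


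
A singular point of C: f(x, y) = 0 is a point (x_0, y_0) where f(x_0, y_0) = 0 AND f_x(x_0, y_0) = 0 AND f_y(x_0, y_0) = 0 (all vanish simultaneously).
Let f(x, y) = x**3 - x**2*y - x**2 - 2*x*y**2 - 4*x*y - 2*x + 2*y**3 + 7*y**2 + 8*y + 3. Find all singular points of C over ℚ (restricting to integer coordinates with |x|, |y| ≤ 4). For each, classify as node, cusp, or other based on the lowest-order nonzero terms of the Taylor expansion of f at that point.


Singular points: {(0, -1)}; classification: cusp.

Compute partial derivatives:
  f_x = 3*x**2 - 2*x*y - 2*x - 2*y**2 - 4*y - 2.
  f_y = -x**2 - 4*x*y - 4*x + 6*y**2 + 14*y + 8.
Scan x_0 ∈ {−4, ..., 4}. For each x_0, f_y(x_0, y) is a polynomial in y; find its integer roots y ∈ {−4, ..., 4}, then test f_x and f at those candidates.
  x = -4: f_y(-4, y) = 6*y**2 + 30*y + 8; no integer root y with |y| ≤ 4.
  x = -3: f_y(-3, y) = 6*y**2 + 26*y + 11; no integer root y with |y| ≤ 4.
  x = -2: f_y(-2, y) = 6*y**2 + 22*y + 12; vanishes at y ∈ {-3}. (-2, -3): f_x = -4 ≠ 0.
  x = -1: f_y(-1, y) = 6*y**2 + 18*y + 11; no integer root y with |y| ≤ 4.
  x = 0: f_y(0, y) = 6*y**2 + 14*y + 8; vanishes at y ∈ {-1}. (0, -1): f_x = 0, f = 0 — SINGULAR.
  x = 1: f_y(1, y) = 6*y**2 + 10*y + 3; no integer root y with |y| ≤ 4.
  x = 2: f_y(2, y) = 6*y**2 + 6*y - 4; no integer root y with |y| ≤ 4.
  x = 3: f_y(3, y) = 6*y**2 + 2*y - 13; no integer root y with |y| ≤ 4.
  x = 4: f_y(4, y) = 6*y**2 - 2*y - 24; no integer root y with |y| ≤ 4.
Only singular point on the grid: (0, -1).
Classify: substitute x = 0 + u, y = -1 + v and expand: f = u**3 - u**2*v - 2*u*v**2 + 2*v**3 + v**2.
No constant or linear terms (consistent with a singular point). Quadratic part: v**2. Cubic part: u**3 - u**2*v - 2*u*v**2 + 2*v**3.
The quadratic part v**2 is a perfect square, so there is a single (double) tangent line v = 0, i.e. y = -1. Restricting the cubic part to that line (v = 0) leaves u**3 ≠ 0, so f is not divisible by v and the branch is v² ≈ -u**3 to lowest order — this is a cusp.
Classification: cusp.


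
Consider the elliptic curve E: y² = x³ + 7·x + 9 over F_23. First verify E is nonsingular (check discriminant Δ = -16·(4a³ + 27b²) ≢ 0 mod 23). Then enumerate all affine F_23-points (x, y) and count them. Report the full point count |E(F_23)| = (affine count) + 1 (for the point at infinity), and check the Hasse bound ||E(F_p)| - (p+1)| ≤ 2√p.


Affine points = {(0, 3), (0, 20), (2, 10), (2, 13), (4, 3), (4, 20), (5, 10), (5, 13), (8, 5), (8, 18), (12, 2), (12, 21), (15, 4), (15, 19), (16, 10), (16, 13), (17, 2), (17, 21), (19, 3), (19, 20), (22, 1), (22, 22)}; affine count = 22; |E(F_23)| = 23.

Discriminant check: Δ ∝ 4a³ + 27b² = 4·7³ + 27·9² = 4·343 + 27·81 ≡ 17 (mod 23). Nonzero ⇒ E is nonsingular.
For each x ∈ F_23, compute rhs = x³ + 7·x + 9 mod 23, then count y ∈ F_23 with y² ≡ rhs.
  x = 0: rhs = 9, matching y values: 3, 20 (2 points).
  x = 1: rhs = 17, matching y values: none (0 points).
  x = 2: rhs = 8, matching y values: 10, 13 (2 points).
  x = 3: rhs = 11, matching y values: none (0 points).
  x = 4: rhs = 9, matching y values: 3, 20 (2 points).
  x = 5: rhs = 8, matching y values: 10, 13 (2 points).
  x = 6: rhs = 14, matching y values: none (0 points).
  x = 7: rhs = 10, matching y values: none (0 points).
  x = 8: rhs = 2, matching y values: 5, 18 (2 points).
  x = 9: rhs = 19, matching y values: none (0 points).
  x = 10: rhs = 21, matching y values: none (0 points).
  x = 11: rhs = 14, matching y values: none (0 points).
  x = 12: rhs = 4, matching y values: 2, 21 (2 points).
  x = 13: rhs = 20, matching y values: none (0 points).
  x = 14: rhs = 22, matching y values: none (0 points).
  x = 15: rhs = 16, matching y values: 4, 19 (2 points).
  x = 16: rhs = 8, matching y values: 10, 13 (2 points).
  x = 17: rhs = 4, matching y values: 2, 21 (2 points).
  x = 18: rhs = 10, matching y values: none (0 points).
  x = 19: rhs = 9, matching y values: 3, 20 (2 points).
  x = 20: rhs = 7, matching y values: none (0 points).
  x = 21: rhs = 10, matching y values: none (0 points).
  x = 22: rhs = 1, matching y values: 1, 22 (2 points).
Total affine count: 22.
Full point count |E(F_23)| = 22 + 1 = 23.
Hasse bound: |23 − (23+1)| = |-1| = 1 ≤ 2√23 ≈ 9.5917 ✓.


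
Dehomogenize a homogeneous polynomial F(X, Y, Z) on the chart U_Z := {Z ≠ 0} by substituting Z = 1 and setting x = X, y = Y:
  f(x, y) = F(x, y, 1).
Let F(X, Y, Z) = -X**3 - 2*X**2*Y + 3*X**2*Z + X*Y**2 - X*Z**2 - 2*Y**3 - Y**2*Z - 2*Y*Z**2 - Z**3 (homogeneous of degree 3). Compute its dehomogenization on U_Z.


f(x, y) = -x**3 - 2*x**2*y + 3*x**2 + x*y**2 - x - 2*y**3 - y**2 - 2*y - 1

On U_Z we set Z = 1. Each monomial c·X^i·Y^j·Z^k in F becomes c·x^i·y^j·1^k = c·x^i·y^j.
Substituting Z = 1: F(X, Y, 1) = -x**3 - 2*x**2*y + 3*x**2 + x*y**2 - x - 2*y**3 - y**2 - 2*y - 1.
Note: deg(f) ≤ deg(F) = 3; strict inequality happens when F is divisible by Z (lost terms).


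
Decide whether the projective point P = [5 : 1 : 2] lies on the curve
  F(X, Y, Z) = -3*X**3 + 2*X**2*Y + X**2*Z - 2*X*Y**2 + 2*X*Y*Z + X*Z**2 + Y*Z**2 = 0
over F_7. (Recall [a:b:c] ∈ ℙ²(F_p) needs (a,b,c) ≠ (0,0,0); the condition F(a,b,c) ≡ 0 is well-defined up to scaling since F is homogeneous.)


F(5,1,2) ≡ 4 (mod 7); P is NOT on the curve.

Evaluate F(5, 1, 2) term-by-term (mod 7).
  -3*X**3 ↦ -3·125·1·1 = -375
  2*X**2*Y ↦ 2·25·1·1 = 50
  X**2*Z ↦ 1·25·1·2 = 50
  -2*X*Y**2 ↦ -2·5·1·1 = -10
  2*X*Y*Z ↦ 2·5·1·2 = 20
  X*Z**2 ↦ 1·5·1·4 = 20
  Y*Z**2 ↦ 1·1·1·4 = 4
Sum: F(5, 1, 2) = (-375) + (50) + (50) + (-10) + (20) + (20) + (4) = -241.
Reducing mod 7: -241 ≡ 4 (mod 7).
Since F(a, b, c) ≡ 4 ≠ 0 (mod 7), P does NOT lie on the curve.


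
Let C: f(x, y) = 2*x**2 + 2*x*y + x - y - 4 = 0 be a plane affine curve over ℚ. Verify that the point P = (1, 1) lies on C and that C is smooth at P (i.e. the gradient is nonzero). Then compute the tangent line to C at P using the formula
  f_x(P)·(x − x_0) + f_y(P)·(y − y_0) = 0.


Tangent line at P: 7*x + y - 8 = 0.

Step 1: f(1, 1) = 0, so P lies on C.
Step 2: partial derivatives
  f_x(x, y) = 4*x + 2*y + 1, f_y(x, y) = 2*x - 1.
  f_x(P) = 7, f_y(P) = 1 (gradient nonzero, so P is smooth).
Step 3: tangent line at P: 7·(x − 1) + 1·(y − 1) = 0.
Expanding: 7*x + y - 8 = 0.


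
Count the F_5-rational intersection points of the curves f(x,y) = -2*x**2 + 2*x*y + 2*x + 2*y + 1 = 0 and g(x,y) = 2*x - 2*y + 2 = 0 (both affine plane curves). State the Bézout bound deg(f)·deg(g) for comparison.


Common zeros: {(2, 3)}; count = 1; Bézout bound = 2.

deg(f) = 2, deg(g) = 1, so Bézout bound = 2.
Scan x ∈ F_5. For each x, list the y ∈ F_5 with f(x, y) ≡ 0 and those with g(x, y) ≡ 0 (mod 5); the common zeros in that column are the intersection.
  x = 0: f ≡ 0 at y ∈ {2}; g ≡ 0 at y ∈ {1}; common: ∅.
  x = 1: f ≡ 0 at y ∈ {1}; g ≡ 0 at y ∈ {2}; common: ∅.
  x = 2: f ≡ 0 at y ∈ {3}; g ≡ 0 at y ∈ {3}; common: {3}.
  x = 3: f ≡ 0 at y ∈ {2}; g ≡ 0 at y ∈ {4}; common: ∅.
  x = 4: f ≡ 0 at y ∈ ∅; g ≡ 0 at y ∈ {0}; common: ∅.
Collecting: common zeros = {(2, 3)}, so the count is 1.
Comparison with the Bézout bound: 1 ≤ 2 = deg(f)·deg(g), as expected for curves with no common component (the affine F_5-count falls short of the bound because intersections may lie at infinity, over extension fields, or carry multiplicity).


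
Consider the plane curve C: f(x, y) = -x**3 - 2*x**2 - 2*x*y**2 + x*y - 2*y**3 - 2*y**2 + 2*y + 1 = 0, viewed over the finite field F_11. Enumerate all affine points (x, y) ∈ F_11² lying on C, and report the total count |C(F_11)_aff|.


Affine F_11-points: {(3, 0), (3, 8), (3, 10), (5, 9), (6, 5), (7, 0), (7, 5), (7, 9), (8, 1), (8, 3), (8, 9), (10, 0)}; count = 12.

For each of the 121 pairs (x, y) ∈ F_11², evaluate f(x, y) mod 11. Record the zeros.
  x = 0: [0↦1, 1↦10, 2↦3, 3↦1, 4↦3, 5↦8, 6↦4, 7↦1, 8↦9, 9↦5, 10↦10]  zeros at y ∈ ∅
  x = 1: [0↦9, 1↦6, 2↦5, 3↦5, 4↦5, 5↦4, 6↦1, 7↦6, 8↦7, 9↦3, 10↦4]  zeros at y ∈ ∅
  x = 2: [0↦7, 1↦3, 2↦8, 3↦10, 4↦8, 5↦1, 6↦10, 7↦1, 8↦6, 9↦2, 10↦10]  zeros at y ∈ ∅
  x = 3: [0↦0, 1↦6, 2↦6, 3↦10, 4↦6, 5↦4, 6↦3, 7↦2, 8↦0, 9↦7, 10↦0]  zeros at y ∈ {0, 8, 10}
  x = 4: [0↦4, 1↦9, 2↦4, 3↦10, 4↦4, 5↦7, 6↦7, 7↦3, 8↦5, 9↦1, 10↦1]  zeros at y ∈ ∅
  x = 5: [0↦2, 1↦6, 2↦7, 3↦4, 4↦7, 5↦4, 6↦5, 7↦9, 8↦4, 9↦0, 10↦7]  zeros at y ∈ {9}
  x = 6: [0↦10, 1↦2, 2↦9, 3↦8, 4↦9, 5↦0, 6↦2, 7↦3, 8↦2, 9↦9, 10↦1]  zeros at y ∈ {5}
  x = 7: [0↦0, 1↦2, 2↦4, 3↦5, 4↦4, 5↦0, 6↦3, 7↦1, 8↦4, 9↦0, 10↦10]  zeros at y ∈ {0, 5, 9}
  x = 8: [0↦10, 1↦0, 2↦8, 3↦0, 4↦8, 5↦9, 6↦2, 7↦8, 8↦4, 9↦0, 10↦6]  zeros at y ∈ {1, 3, 9}
  x = 9: [0↦1, 1↦1, 2↦4, 3↦9, 4↦4, 5↦10, 6↦4, 7↦7, 8↦7, 9↦3, 10↦5]  zeros at y ∈ ∅
  x = 10: [0↦0, 1↦10, 2↦8, 3↦4, 4↦8, 5↦8, 6↦3, 7↦3, 8↦7, 9↦3, 10↦1]  zeros at y ∈ {0}
Collecting zeros: affine points = {(3, 0), (3, 8), (3, 10), (5, 9), (6, 5), (7, 0), (7, 5), (7, 9), (8, 1), (8, 3), (8, 9), (10, 0)}.
Total count |C(F_11)_aff| = 12.


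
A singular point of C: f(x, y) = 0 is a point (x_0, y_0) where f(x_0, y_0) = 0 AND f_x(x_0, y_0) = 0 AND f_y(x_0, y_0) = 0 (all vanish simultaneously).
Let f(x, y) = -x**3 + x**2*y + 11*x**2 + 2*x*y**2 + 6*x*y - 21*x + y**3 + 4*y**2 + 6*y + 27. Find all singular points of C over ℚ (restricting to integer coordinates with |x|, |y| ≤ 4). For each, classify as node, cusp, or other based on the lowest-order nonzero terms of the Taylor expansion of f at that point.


Singular points: {(3, -3)}; classification: node.

Compute partial derivatives:
  f_x = -3*x**2 + 2*x*y + 22*x + 2*y**2 + 6*y - 21.
  f_y = x**2 + 4*x*y + 6*x + 3*y**2 + 8*y + 6.
Scan x_0 ∈ {−4, ..., 4}. For each x_0, f_y(x_0, y) is a polynomial in y; find its integer roots y ∈ {−4, ..., 4}, then test f_x and f at those candidates.
  x = -4: f_y(-4, y) = 3*y**2 - 8*y - 2; no integer root y with |y| ≤ 4.
  x = -3: f_y(-3, y) = 3*y**2 - 4*y - 3; no integer root y with |y| ≤ 4.
  x = -2: f_y(-2, y) = 3*y**2 - 2; no integer root y with |y| ≤ 4.
  x = -1: f_y(-1, y) = 3*y**2 + 4*y + 1; vanishes at y ∈ {-1}. (-1, -1): f_x = -48 ≠ 0.
  x = 0: f_y(0, y) = 3*y**2 + 8*y + 6; no integer root y with |y| ≤ 4.
  x = 1: f_y(1, y) = 3*y**2 + 12*y + 13; no integer root y with |y| ≤ 4.
  x = 2: f_y(2, y) = 3*y**2 + 16*y + 22; no integer root y with |y| ≤ 4.
  x = 3: f_y(3, y) = 3*y**2 + 20*y + 33; vanishes at y ∈ {-3}. (3, -3): f_x = 0, f = 0 — SINGULAR.
  x = 4: f_y(4, y) = 3*y**2 + 24*y + 46; no integer root y with |y| ≤ 4.
Only singular point on the grid: (3, -3).
Classify: substitute x = 3 + u, y = -3 + v and expand: f = -u**3 + u**2*v - u**2 + 2*u*v**2 + v**3 + v**2.
No constant or linear terms (consistent with a singular point). Quadratic part: -u**2 + v**2. Cubic part: -u**3 + u**2*v + 2*u*v**2 + v**3.
The quadratic part v**2 - u**2 = (v − u)(v + u) splits into two distinct linear factors, so there are two distinct tangent lines y − -3 = ±(x − 3) — this is a node (ordinary double point).
Classification: node.


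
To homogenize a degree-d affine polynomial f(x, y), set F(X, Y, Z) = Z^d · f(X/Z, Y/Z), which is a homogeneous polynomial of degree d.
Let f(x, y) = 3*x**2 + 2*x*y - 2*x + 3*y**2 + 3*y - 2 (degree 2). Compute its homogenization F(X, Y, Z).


F(X, Y, Z) = 3*X**2 + 2*X*Y - 2*X*Z + 3*Y**2 + 3*Y*Z - 2*Z**2

deg(f) = 2.
Substitute x = X/Z, y = Y/Z into f, then multiply by Z^2.
  monomial 3·x^2·y^0 ↦ 3·X^2·Y^0·Z^0.
  monomial 2·x^1·y^1 ↦ 2·X^1·Y^1·Z^0.
  monomial -2·x^1·y^0 ↦ -2·X^1·Y^0·Z^1.
  monomial 3·x^0·y^2 ↦ 3·X^0·Y^2·Z^0.
  monomial 3·x^0·y^1 ↦ 3·X^0·Y^1·Z^1.
  monomial -2·x^0·y^0 ↦ -2·X^0·Y^0·Z^2.
Collecting: F(X, Y, Z) = 3*X**2 + 2*X*Y - 2*X*Z + 3*Y**2 + 3*Y*Z - 2*Z**2.


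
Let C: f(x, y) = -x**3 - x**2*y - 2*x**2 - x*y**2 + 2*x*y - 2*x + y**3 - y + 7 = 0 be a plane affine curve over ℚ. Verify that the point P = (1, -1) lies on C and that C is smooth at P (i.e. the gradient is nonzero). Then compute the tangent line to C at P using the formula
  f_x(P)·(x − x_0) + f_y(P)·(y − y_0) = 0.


Tangent line at P: -10*x + 5*y + 15 = 0.

Step 1: f(1, -1) = 0, so P lies on C.
Step 2: partial derivatives
  f_x(x, y) = -3*x**2 - 2*x*y - 4*x - y**2 + 2*y - 2, f_y(x, y) = -x**2 - 2*x*y + 2*x + 3*y**2 - 1.
  f_x(P) = -10, f_y(P) = 5 (gradient nonzero, so P is smooth).
Step 3: tangent line at P: -10·(x − 1) + 5·(y − -1) = 0.
Expanding: -10*x + 5*y + 15 = 0.


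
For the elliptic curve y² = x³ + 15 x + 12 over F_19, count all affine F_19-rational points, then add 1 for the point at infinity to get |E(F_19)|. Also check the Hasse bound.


Affine points = {(1, 3), (1, 16), (7, 2), (7, 17), (8, 6), (8, 13), (11, 8), (11, 11), (12, 1), (12, 18), (16, 4), (16, 15)}; affine count = 12; |E(F_19)| = 13.

Discriminant check: Δ ∝ 4a³ + 27b² = 4·15³ + 27·12² = 4·3375 + 27·144 ≡ 3 (mod 19). Nonzero ⇒ E is nonsingular.
For each x ∈ F_19, compute rhs = x³ + 15·x + 12 mod 19, then count y ∈ F_19 with y² ≡ rhs.
  x = 0: rhs = 12, matching y values: none (0 points).
  x = 1: rhs = 9, matching y values: 3, 16 (2 points).
  x = 2: rhs = 12, matching y values: none (0 points).
  x = 3: rhs = 8, matching y values: none (0 points).
  x = 4: rhs = 3, matching y values: none (0 points).
  x = 5: rhs = 3, matching y values: none (0 points).
  x = 6: rhs = 14, matching y values: none (0 points).
  x = 7: rhs = 4, matching y values: 2, 17 (2 points).
  x = 8: rhs = 17, matching y values: 6, 13 (2 points).
  x = 9: rhs = 2, matching y values: none (0 points).
  x = 10: rhs = 3, matching y values: none (0 points).
  x = 11: rhs = 7, matching y values: 8, 11 (2 points).
  x = 12: rhs = 1, matching y values: 1, 18 (2 points).
  x = 13: rhs = 10, matching y values: none (0 points).
  x = 14: rhs = 2, matching y values: none (0 points).
  x = 15: rhs = 2, matching y values: none (0 points).
  x = 16: rhs = 16, matching y values: 4, 15 (2 points).
  x = 17: rhs = 12, matching y values: none (0 points).
  x = 18: rhs = 15, matching y values: none (0 points).
Total affine count: 12.
Full point count |E(F_19)| = 12 + 1 = 13.
Hasse bound: |13 − (19+1)| = |-7| = 7 ≤ 2√19 ≈ 8.7178 ✓.


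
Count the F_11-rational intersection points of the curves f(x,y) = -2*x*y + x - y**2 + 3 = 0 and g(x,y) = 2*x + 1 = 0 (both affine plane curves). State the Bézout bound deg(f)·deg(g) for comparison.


Common zeros: {(5, 6)}; count = 1; Bézout bound = 2.

deg(f) = 2, deg(g) = 1, so Bézout bound = 2.
Scan x ∈ F_11. For each x, list the y ∈ F_11 with f(x, y) ≡ 0 and those with g(x, y) ≡ 0 (mod 11); the common zeros in that column are the intersection.
  x = 0: f ≡ 0 at y ∈ {5, 6}; g ≡ 0 at y ∈ ∅; common: ∅.
  x = 1: f ≡ 0 at y ∈ {3, 6}; g ≡ 0 at y ∈ ∅; common: ∅.
  x = 2: f ≡ 0 at y ∈ {1, 6}; g ≡ 0 at y ∈ ∅; common: ∅.
  x = 3: f ≡ 0 at y ∈ {6, 10}; g ≡ 0 at y ∈ ∅; common: ∅.
  x = 4: f ≡ 0 at y ∈ {6, 8}; g ≡ 0 at y ∈ ∅; common: ∅.
  x = 5: f ≡ 0 at y ∈ {6}; g ≡ 0 at y ∈ {0, 1, 2, 3, 4, 5, 6, 7, 8, 9, 10}; common: {6}.
  x = 6: f ≡ 0 at y ∈ {4, 6}; g ≡ 0 at y ∈ ∅; common: ∅.
  x = 7: f ≡ 0 at y ∈ {2, 6}; g ≡ 0 at y ∈ ∅; common: ∅.
  x = 8: f ≡ 0 at y ∈ {0, 6}; g ≡ 0 at y ∈ ∅; common: ∅.
  x = 9: f ≡ 0 at y ∈ {6, 9}; g ≡ 0 at y ∈ ∅; common: ∅.
  x = 10: f ≡ 0 at y ∈ {6, 7}; g ≡ 0 at y ∈ ∅; common: ∅.
Collecting: common zeros = {(5, 6)}, so the count is 1.
Comparison with the Bézout bound: 1 ≤ 2 = deg(f)·deg(g), as expected for curves with no common component (the affine F_11-count falls short of the bound because intersections may lie at infinity, over extension fields, or carry multiplicity).


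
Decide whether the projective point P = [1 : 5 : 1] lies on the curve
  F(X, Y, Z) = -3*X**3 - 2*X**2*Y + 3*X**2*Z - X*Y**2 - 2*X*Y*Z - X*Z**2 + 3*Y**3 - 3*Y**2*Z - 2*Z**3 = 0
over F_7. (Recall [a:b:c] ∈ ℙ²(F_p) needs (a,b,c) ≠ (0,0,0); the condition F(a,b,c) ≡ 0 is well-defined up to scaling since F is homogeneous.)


F(1,5,1) ≡ 0 (mod 7); P is on the curve.

Evaluate F(1, 5, 1) term-by-term (mod 7).
  -3*X**3 ↦ -3·1·1·1 = -3
  -2*X**2*Y ↦ -2·1·5·1 = -10
  3*X**2*Z ↦ 3·1·1·1 = 3
  -X*Y**2 ↦ -1·1·25·1 = -25
  -2*X*Y*Z ↦ -2·1·5·1 = -10
  -X*Z**2 ↦ -1·1·1·1 = -1
  3*Y**3 ↦ 3·1·125·1 = 375
  -3*Y**2*Z ↦ -3·1·25·1 = -75
  -2*Z**3 ↦ -2·1·1·1 = -2
Sum: F(1, 5, 1) = (-3) + (-10) + (3) + (-25) + (-10) + (-1) + (375) + (-75) + (-2) = 252.
Reducing mod 7: 252 ≡ 0 (mod 7).
Since F(a, b, c) ≡ 0 (mod 7), P lies on the curve.


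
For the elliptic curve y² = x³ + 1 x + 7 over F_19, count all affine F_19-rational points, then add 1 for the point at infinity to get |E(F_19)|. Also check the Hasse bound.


Affine points = {(0, 8), (0, 11), (1, 3), (1, 16), (2, 6), (2, 13), (5, 2), (5, 17), (6, 1), (6, 18), (9, 2), (9, 17), (11, 0), (17, 4), (17, 15), (18, 9), (18, 10)}; affine count = 17; |E(F_19)| = 18.

Discriminant check: Δ ∝ 4a³ + 27b² = 4·1³ + 27·7² = 4·1 + 27·49 ≡ 16 (mod 19). Nonzero ⇒ E is nonsingular.
For each x ∈ F_19, compute rhs = x³ + 1·x + 7 mod 19, then count y ∈ F_19 with y² ≡ rhs.
  x = 0: rhs = 7, matching y values: 8, 11 (2 points).
  x = 1: rhs = 9, matching y values: 3, 16 (2 points).
  x = 2: rhs = 17, matching y values: 6, 13 (2 points).
  x = 3: rhs = 18, matching y values: none (0 points).
  x = 4: rhs = 18, matching y values: none (0 points).
  x = 5: rhs = 4, matching y values: 2, 17 (2 points).
  x = 6: rhs = 1, matching y values: 1, 18 (2 points).
  x = 7: rhs = 15, matching y values: none (0 points).
  x = 8: rhs = 14, matching y values: none (0 points).
  x = 9: rhs = 4, matching y values: 2, 17 (2 points).
  x = 10: rhs = 10, matching y values: none (0 points).
  x = 11: rhs = 0, matching y values: 0 (1 points).
  x = 12: rhs = 18, matching y values: none (0 points).
  x = 13: rhs = 13, matching y values: none (0 points).
  x = 14: rhs = 10, matching y values: none (0 points).
  x = 15: rhs = 15, matching y values: none (0 points).
  x = 16: rhs = 15, matching y values: none (0 points).
  x = 17: rhs = 16, matching y values: 4, 15 (2 points).
  x = 18: rhs = 5, matching y values: 9, 10 (2 points).
Total affine count: 17.
Full point count |E(F_19)| = 17 + 1 = 18.
Hasse bound: |18 − (19+1)| = |-2| = 2 ≤ 2√19 ≈ 8.7178 ✓.


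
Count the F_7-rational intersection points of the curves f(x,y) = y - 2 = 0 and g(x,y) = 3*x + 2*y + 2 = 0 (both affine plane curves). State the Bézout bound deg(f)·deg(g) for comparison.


Common zeros: {(5, 2)}; count = 1; Bézout bound = 1.

deg(f) = 1, deg(g) = 1, so Bézout bound = 1.
Scan x ∈ F_7. For each x, list the y ∈ F_7 with f(x, y) ≡ 0 and those with g(x, y) ≡ 0 (mod 7); the common zeros in that column are the intersection.
  x = 0: f ≡ 0 at y ∈ {2}; g ≡ 0 at y ∈ {6}; common: ∅.
  x = 1: f ≡ 0 at y ∈ {2}; g ≡ 0 at y ∈ {1}; common: ∅.
  x = 2: f ≡ 0 at y ∈ {2}; g ≡ 0 at y ∈ {3}; common: ∅.
  x = 3: f ≡ 0 at y ∈ {2}; g ≡ 0 at y ∈ {5}; common: ∅.
  x = 4: f ≡ 0 at y ∈ {2}; g ≡ 0 at y ∈ {0}; common: ∅.
  x = 5: f ≡ 0 at y ∈ {2}; g ≡ 0 at y ∈ {2}; common: {2}.
  x = 6: f ≡ 0 at y ∈ {2}; g ≡ 0 at y ∈ {4}; common: ∅.
Collecting: common zeros = {(5, 2)}, so the count is 1.
Comparison with the Bézout bound: 1 ≤ 1 = deg(f)·deg(g), as expected for curves with no common component (the bound is attained).


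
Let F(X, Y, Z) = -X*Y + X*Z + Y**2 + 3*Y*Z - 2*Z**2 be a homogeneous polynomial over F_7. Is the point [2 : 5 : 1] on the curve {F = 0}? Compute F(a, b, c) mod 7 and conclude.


F(2,5,1) ≡ 2 (mod 7); P is NOT on the curve.

Evaluate F(2, 5, 1) term-by-term (mod 7).
  -X*Y ↦ -1·2·5·1 = -10
  X*Z ↦ 1·2·1·1 = 2
  Y**2 ↦ 1·1·25·1 = 25
  3*Y*Z ↦ 3·1·5·1 = 15
  -2*Z**2 ↦ -2·1·1·1 = -2
Sum: F(2, 5, 1) = (-10) + (2) + (25) + (15) + (-2) = 30.
Reducing mod 7: 30 ≡ 2 (mod 7).
Since F(a, b, c) ≡ 2 ≠ 0 (mod 7), P does NOT lie on the curve.


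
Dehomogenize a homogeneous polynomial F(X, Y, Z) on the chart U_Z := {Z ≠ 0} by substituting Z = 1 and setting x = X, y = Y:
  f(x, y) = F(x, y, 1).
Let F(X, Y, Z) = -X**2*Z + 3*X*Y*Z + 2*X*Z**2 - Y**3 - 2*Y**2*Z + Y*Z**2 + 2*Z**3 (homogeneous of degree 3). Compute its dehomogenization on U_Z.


f(x, y) = -x**2 + 3*x*y + 2*x - y**3 - 2*y**2 + y + 2

On U_Z we set Z = 1. Each monomial c·X^i·Y^j·Z^k in F becomes c·x^i·y^j·1^k = c·x^i·y^j.
Substituting Z = 1: F(X, Y, 1) = -x**2 + 3*x*y + 2*x - y**3 - 2*y**2 + y + 2.
Note: deg(f) ≤ deg(F) = 3; strict inequality happens when F is divisible by Z (lost terms).


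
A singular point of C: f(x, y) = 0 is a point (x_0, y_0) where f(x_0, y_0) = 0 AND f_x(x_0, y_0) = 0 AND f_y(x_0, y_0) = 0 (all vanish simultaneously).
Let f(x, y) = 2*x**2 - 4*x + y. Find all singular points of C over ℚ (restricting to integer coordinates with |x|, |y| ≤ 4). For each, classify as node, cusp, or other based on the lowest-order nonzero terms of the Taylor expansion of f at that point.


No singular points in the scanned grid; C is smooth there.

Compute partial derivatives:
  f_x = 4*x - 4.
  f_y = 1.
f_y = 1 is a nonzero constant, so f_y never vanishes: no point (x, y) can satisfy f = f_x = f_y = 0. In particular no (x, y) ∈ {−4, ..., 4}² is singular; the curve is smooth.


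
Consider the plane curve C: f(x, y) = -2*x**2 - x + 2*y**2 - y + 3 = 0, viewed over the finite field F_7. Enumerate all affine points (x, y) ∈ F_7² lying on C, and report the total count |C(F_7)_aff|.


Affine F_7-points: {(1, 0), (1, 4), (2, 0), (2, 4), (5, 5), (5, 6)}; count = 6.

For each of the 49 pairs (x, y) ∈ F_7², evaluate f(x, y) mod 7. Record the zeros.
  x = 0: [0↦3, 1↦4, 2↦2, 3↦4, 4↦3, 5↦6, 6↦6]  zeros at y ∈ ∅
  x = 1: [0↦0, 1↦1, 2↦6, 3↦1, 4↦0, 5↦3, 6↦3]  zeros at y ∈ {0, 4}
  x = 2: [0↦0, 1↦1, 2↦6, 3↦1, 4↦0, 5↦3, 6↦3]  zeros at y ∈ {0, 4}
  x = 3: [0↦3, 1↦4, 2↦2, 3↦4, 4↦3, 5↦6, 6↦6]  zeros at y ∈ ∅
  x = 4: [0↦2, 1↦3, 2↦1, 3↦3, 4↦2, 5↦5, 6↦5]  zeros at y ∈ ∅
  x = 5: [0↦4, 1↦5, 2↦3, 3↦5, 4↦4, 5↦0, 6↦0]  zeros at y ∈ {5, 6}
  x = 6: [0↦2, 1↦3, 2↦1, 3↦3, 4↦2, 5↦5, 6↦5]  zeros at y ∈ ∅
Collecting zeros: affine points = {(1, 0), (1, 4), (2, 0), (2, 4), (5, 5), (5, 6)}.
Total count |C(F_7)_aff| = 6.


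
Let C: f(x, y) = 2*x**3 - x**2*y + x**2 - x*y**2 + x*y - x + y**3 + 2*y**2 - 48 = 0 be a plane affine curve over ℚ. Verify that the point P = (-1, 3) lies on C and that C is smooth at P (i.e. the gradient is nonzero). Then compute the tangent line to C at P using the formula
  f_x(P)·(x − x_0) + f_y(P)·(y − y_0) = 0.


Tangent line at P: 3*x + 43*y - 126 = 0.

Step 1: f(-1, 3) = 0, so P lies on C.
Step 2: partial derivatives
  f_x(x, y) = 6*x**2 - 2*x*y + 2*x - y**2 + y - 1, f_y(x, y) = -x**2 - 2*x*y + x + 3*y**2 + 4*y.
  f_x(P) = 3, f_y(P) = 43 (gradient nonzero, so P is smooth).
Step 3: tangent line at P: 3·(x − -1) + 43·(y − 3) = 0.
Expanding: 3*x + 43*y - 126 = 0.


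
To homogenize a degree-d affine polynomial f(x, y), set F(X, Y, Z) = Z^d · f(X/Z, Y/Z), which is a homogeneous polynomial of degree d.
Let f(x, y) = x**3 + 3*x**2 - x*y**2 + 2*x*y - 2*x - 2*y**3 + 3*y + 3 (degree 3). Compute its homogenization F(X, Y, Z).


F(X, Y, Z) = X**3 + 3*X**2*Z - X*Y**2 + 2*X*Y*Z - 2*X*Z**2 - 2*Y**3 + 3*Y*Z**2 + 3*Z**3

deg(f) = 3.
Substitute x = X/Z, y = Y/Z into f, then multiply by Z^3.
  monomial 1·x^3·y^0 ↦ 1·X^3·Y^0·Z^0.
  monomial 3·x^2·y^0 ↦ 3·X^2·Y^0·Z^1.
  monomial -1·x^1·y^2 ↦ -1·X^1·Y^2·Z^0.
  monomial 2·x^1·y^1 ↦ 2·X^1·Y^1·Z^1.
  monomial -2·x^1·y^0 ↦ -2·X^1·Y^0·Z^2.
  monomial -2·x^0·y^3 ↦ -2·X^0·Y^3·Z^0.
  monomial 3·x^0·y^1 ↦ 3·X^0·Y^1·Z^2.
  monomial 3·x^0·y^0 ↦ 3·X^0·Y^0·Z^3.
Collecting: F(X, Y, Z) = X**3 + 3*X**2*Z - X*Y**2 + 2*X*Y*Z - 2*X*Z**2 - 2*Y**3 + 3*Y*Z**2 + 3*Z**3.


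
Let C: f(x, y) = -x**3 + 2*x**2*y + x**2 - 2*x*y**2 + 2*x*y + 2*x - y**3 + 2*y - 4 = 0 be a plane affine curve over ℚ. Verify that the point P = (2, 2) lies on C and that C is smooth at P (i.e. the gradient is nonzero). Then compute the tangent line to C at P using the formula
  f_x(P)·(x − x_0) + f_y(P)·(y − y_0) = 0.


Tangent line at P: 6*x - 14*y + 16 = 0.

Step 1: f(2, 2) = 0, so P lies on C.
Step 2: partial derivatives
  f_x(x, y) = -3*x**2 + 4*x*y + 2*x - 2*y**2 + 2*y + 2, f_y(x, y) = 2*x**2 - 4*x*y + 2*x - 3*y**2 + 2.
  f_x(P) = 6, f_y(P) = -14 (gradient nonzero, so P is smooth).
Step 3: tangent line at P: 6·(x − 2) + -14·(y − 2) = 0.
Expanding: 6*x - 14*y + 16 = 0.


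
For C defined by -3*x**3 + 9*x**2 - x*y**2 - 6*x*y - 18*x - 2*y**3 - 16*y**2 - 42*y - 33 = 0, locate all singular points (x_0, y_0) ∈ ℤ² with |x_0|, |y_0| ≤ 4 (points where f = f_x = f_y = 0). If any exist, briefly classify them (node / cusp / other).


Singular points: {(1, -3)}; classification: cusp.

Compute partial derivatives:
  f_x = -9*x**2 + 18*x - y**2 - 6*y - 18.
  f_y = -2*x*y - 6*x - 6*y**2 - 32*y - 42.
Scan x_0 ∈ {−4, ..., 4}. For each x_0, f_y(x_0, y) is a polynomial in y; find its integer roots y ∈ {−4, ..., 4}, then test f_x and f at those candidates.
  x = -4: f_y(-4, y) = -6*y**2 - 24*y - 18; vanishes at y ∈ {-3, -1}. (-4, -3): f_x = -225 ≠ 0; (-4, -1): f_x = -229 ≠ 0.
  x = -3: f_y(-3, y) = -6*y**2 - 26*y - 24; vanishes at y ∈ {-3}. (-3, -3): f_x = -144 ≠ 0.
  x = -2: f_y(-2, y) = -6*y**2 - 28*y - 30; vanishes at y ∈ {-3}. (-2, -3): f_x = -81 ≠ 0.
  x = -1: f_y(-1, y) = -6*y**2 - 30*y - 36; vanishes at y ∈ {-3, -2}. (-1, -3): f_x = -36 ≠ 0; (-1, -2): f_x = -37 ≠ 0.
  x = 0: f_y(0, y) = -6*y**2 - 32*y - 42; vanishes at y ∈ {-3}. (0, -3): f_x = -9 ≠ 0.
  x = 1: f_y(1, y) = -6*y**2 - 34*y - 48; vanishes at y ∈ {-3}. (1, -3): f_x = 0, f = 0 — SINGULAR.
  x = 2: f_y(2, y) = -6*y**2 - 36*y - 54; vanishes at y ∈ {-3}. (2, -3): f_x = -9 ≠ 0.
  x = 3: f_y(3, y) = -6*y**2 - 38*y - 60; vanishes at y ∈ {-3}. (3, -3): f_x = -36 ≠ 0.
  x = 4: f_y(4, y) = -6*y**2 - 40*y - 66; vanishes at y ∈ {-3}. (4, -3): f_x = -81 ≠ 0.
Only singular point on the grid: (1, -3).
Classify: substitute x = 1 + u, y = -3 + v and expand: f = -3*u**3 - u*v**2 - 2*v**3 + v**2.
No constant or linear terms (consistent with a singular point). Quadratic part: v**2. Cubic part: -3*u**3 - u*v**2 - 2*v**3.
The quadratic part v**2 is a perfect square, so there is a single (double) tangent line v = 0, i.e. y = -3. Restricting the cubic part to that line (v = 0) leaves -3*u**3 ≠ 0, so f is not divisible by v and the branch is v² ≈ 3*u**3 to lowest order — this is a cusp.
Classification: cusp.


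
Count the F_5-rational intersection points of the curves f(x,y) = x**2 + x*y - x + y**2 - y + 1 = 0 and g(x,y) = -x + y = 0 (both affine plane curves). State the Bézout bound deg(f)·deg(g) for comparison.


Common zeros: ∅; count = 0; Bézout bound = 2.

deg(f) = 2, deg(g) = 1, so Bézout bound = 2.
Scan x ∈ F_5. For each x, list the y ∈ F_5 with f(x, y) ≡ 0 and those with g(x, y) ≡ 0 (mod 5); the common zeros in that column are the intersection.
  x = 0: f ≡ 0 at y ∈ ∅; g ≡ 0 at y ∈ {0}; common: ∅.
  x = 1: f ≡ 0 at y ∈ {2, 3}; g ≡ 0 at y ∈ {1}; common: ∅.
  x = 2: f ≡ 0 at y ∈ {1, 3}; g ≡ 0 at y ∈ {2}; common: ∅.
  x = 3: f ≡ 0 at y ∈ {1, 2}; g ≡ 0 at y ∈ {3}; common: ∅.
  x = 4: f ≡ 0 at y ∈ ∅; g ≡ 0 at y ∈ {4}; common: ∅.
Collecting: common zeros = ∅, so the count is 0.
Comparison with the Bézout bound: 0 ≤ 2 = deg(f)·deg(g), as expected for curves with no common component (the affine F_5-count falls short of the bound because intersections may lie at infinity, over extension fields, or carry multiplicity).


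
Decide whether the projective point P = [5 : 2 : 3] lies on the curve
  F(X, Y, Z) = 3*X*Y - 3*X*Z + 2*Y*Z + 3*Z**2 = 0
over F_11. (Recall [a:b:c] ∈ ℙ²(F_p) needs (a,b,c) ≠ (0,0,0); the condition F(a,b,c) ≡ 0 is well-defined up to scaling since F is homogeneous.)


F(5,2,3) ≡ 2 (mod 11); P is NOT on the curve.

Evaluate F(5, 2, 3) term-by-term (mod 11).
  3*X*Y ↦ 3·5·2·1 = 30
  -3*X*Z ↦ -3·5·1·3 = -45
  2*Y*Z ↦ 2·1·2·3 = 12
  3*Z**2 ↦ 3·1·1·9 = 27
Sum: F(5, 2, 3) = (30) + (-45) + (12) + (27) = 24.
Reducing mod 11: 24 ≡ 2 (mod 11).
Since F(a, b, c) ≡ 2 ≠ 0 (mod 11), P does NOT lie on the curve.


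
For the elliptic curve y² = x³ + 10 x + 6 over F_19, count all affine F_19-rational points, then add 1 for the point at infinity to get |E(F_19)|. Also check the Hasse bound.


Affine points = {(0, 5), (0, 14), (1, 6), (1, 13), (3, 5), (3, 14), (6, 4), (6, 15), (7, 1), (7, 18), (8, 3), (8, 16), (10, 2), (10, 17), (12, 7), (12, 12), (15, 4), (15, 15), (16, 5), (16, 14), (17, 4), (17, 15)}; affine count = 22; |E(F_19)| = 23.

Discriminant check: Δ ∝ 4a³ + 27b² = 4·10³ + 27·6² = 4·1000 + 27·36 ≡ 13 (mod 19). Nonzero ⇒ E is nonsingular.
For each x ∈ F_19, compute rhs = x³ + 10·x + 6 mod 19, then count y ∈ F_19 with y² ≡ rhs.
  x = 0: rhs = 6, matching y values: 5, 14 (2 points).
  x = 1: rhs = 17, matching y values: 6, 13 (2 points).
  x = 2: rhs = 15, matching y values: none (0 points).
  x = 3: rhs = 6, matching y values: 5, 14 (2 points).
  x = 4: rhs = 15, matching y values: none (0 points).
  x = 5: rhs = 10, matching y values: none (0 points).
  x = 6: rhs = 16, matching y values: 4, 15 (2 points).
  x = 7: rhs = 1, matching y values: 1, 18 (2 points).
  x = 8: rhs = 9, matching y values: 3, 16 (2 points).
  x = 9: rhs = 8, matching y values: none (0 points).
  x = 10: rhs = 4, matching y values: 2, 17 (2 points).
  x = 11: rhs = 3, matching y values: none (0 points).
  x = 12: rhs = 11, matching y values: 7, 12 (2 points).
  x = 13: rhs = 15, matching y values: none (0 points).
  x = 14: rhs = 2, matching y values: none (0 points).
  x = 15: rhs = 16, matching y values: 4, 15 (2 points).
  x = 16: rhs = 6, matching y values: 5, 14 (2 points).
  x = 17: rhs = 16, matching y values: 4, 15 (2 points).
  x = 18: rhs = 14, matching y values: none (0 points).
Total affine count: 22.
Full point count |E(F_19)| = 22 + 1 = 23.
Hasse bound: |23 − (19+1)| = |3| = 3 ≤ 2√19 ≈ 8.7178 ✓.


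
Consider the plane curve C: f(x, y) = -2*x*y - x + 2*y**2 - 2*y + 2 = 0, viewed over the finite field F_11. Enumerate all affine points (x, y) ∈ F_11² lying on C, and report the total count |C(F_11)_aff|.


Affine F_11-points: {(2, 0), (2, 3), (5, 7), (5, 10), (8, 1), (8, 8), (9, 4), (9, 6), (10, 2), (10, 9)}; count = 10.

For each of the 121 pairs (x, y) ∈ F_11², evaluate f(x, y) mod 11. Record the zeros.
  x = 0: [0↦2, 1↦2, 2↦6, 3↦3, 4↦4, 5↦9, 6↦7, 7↦9, 8↦4, 9↦3, 10↦6]  zeros at y ∈ ∅
  x = 1: [0↦1, 1↦10, 2↦1, 3↦7, 4↦6, 5↦9, 6↦5, 7↦5, 8↦9, 9↦6, 10↦7]  zeros at y ∈ ∅
  x = 2: [0↦0, 1↦7, 2↦7, 3↦0, 4↦8, 5↦9, 6↦3, 7↦1, 8↦3, 9↦9, 10↦8]  zeros at y ∈ {0, 3}
  x = 3: [0↦10, 1↦4, 2↦2, 3↦4, 4↦10, 5↦9, 6↦1, 7↦8, 8↦8, 9↦1, 10↦9]  zeros at y ∈ ∅
  x = 4: [0↦9, 1↦1, 2↦8, 3↦8, 4↦1, 5↦9, 6↦10, 7↦4, 8↦2, 9↦4, 10↦10]  zeros at y ∈ ∅
  x = 5: [0↦8, 1↦9, 2↦3, 3↦1, 4↦3, 5↦9, 6↦8, 7↦0, 8↦7, 9↦7, 10↦0]  zeros at y ∈ {7, 10}
  x = 6: [0↦7, 1↦6, 2↦9, 3↦5, 4↦5, 5↦9, 6↦6, 7↦7, 8↦1, 9↦10, 10↦1]  zeros at y ∈ ∅
  x = 7: [0↦6, 1↦3, 2↦4, 3↦9, 4↦7, 5↦9, 6↦4, 7↦3, 8↦6, 9↦2, 10↦2]  zeros at y ∈ ∅
  x = 8: [0↦5, 1↦0, 2↦10, 3↦2, 4↦9, 5↦9, 6↦2, 7↦10, 8↦0, 9↦5, 10↦3]  zeros at y ∈ {1, 8}
  x = 9: [0↦4, 1↦8, 2↦5, 3↦6, 4↦0, 5↦9, 6↦0, 7↦6, 8↦5, 9↦8, 10↦4]  zeros at y ∈ {4, 6}
  x = 10: [0↦3, 1↦5, 2↦0, 3↦10, 4↦2, 5↦9, 6↦9, 7↦2, 8↦10, 9↦0, 10↦5]  zeros at y ∈ {2, 9}
Collecting zeros: affine points = {(2, 0), (2, 3), (5, 7), (5, 10), (8, 1), (8, 8), (9, 4), (9, 6), (10, 2), (10, 9)}.
Total count |C(F_11)_aff| = 10.


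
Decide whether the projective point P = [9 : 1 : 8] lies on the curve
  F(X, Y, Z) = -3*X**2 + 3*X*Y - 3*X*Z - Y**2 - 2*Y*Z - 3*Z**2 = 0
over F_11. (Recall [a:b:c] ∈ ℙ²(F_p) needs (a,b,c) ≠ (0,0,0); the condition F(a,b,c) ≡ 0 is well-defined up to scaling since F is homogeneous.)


F(9,1,8) ≡ 8 (mod 11); P is NOT on the curve.

Evaluate F(9, 1, 8) term-by-term (mod 11).
  -3*X**2 ↦ -3·81·1·1 = -243
  3*X*Y ↦ 3·9·1·1 = 27
  -3*X*Z ↦ -3·9·1·8 = -216
  -Y**2 ↦ -1·1·1·1 = -1
  -2*Y*Z ↦ -2·1·1·8 = -16
  -3*Z**2 ↦ -3·1·1·64 = -192
Sum: F(9, 1, 8) = (-243) + (27) + (-216) + (-1) + (-16) + (-192) = -641.
Reducing mod 11: -641 ≡ 8 (mod 11).
Since F(a, b, c) ≡ 8 ≠ 0 (mod 11), P does NOT lie on the curve.


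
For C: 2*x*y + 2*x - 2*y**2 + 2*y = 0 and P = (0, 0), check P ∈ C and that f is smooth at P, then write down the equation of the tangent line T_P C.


Tangent line at P: 2*x + 2*y = 0.

Step 1: f(0, 0) = 0, so P lies on C.
Step 2: partial derivatives
  f_x(x, y) = 2*y + 2, f_y(x, y) = 2*x - 4*y + 2.
  f_x(P) = 2, f_y(P) = 2 (gradient nonzero, so P is smooth).
Step 3: tangent line at P: 2·(x − 0) + 2·(y − 0) = 0.
Expanding: 2*x + 2*y = 0.


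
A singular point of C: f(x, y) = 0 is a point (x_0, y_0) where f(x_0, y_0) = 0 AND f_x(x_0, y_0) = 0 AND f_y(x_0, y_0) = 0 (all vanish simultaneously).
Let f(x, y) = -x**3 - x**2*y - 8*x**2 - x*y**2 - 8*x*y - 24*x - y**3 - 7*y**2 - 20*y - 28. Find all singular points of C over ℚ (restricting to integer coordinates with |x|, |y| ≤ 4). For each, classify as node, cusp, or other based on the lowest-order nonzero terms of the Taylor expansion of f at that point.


Singular points: {(-2, -2)}; classification: cusp.

Compute partial derivatives:
  f_x = -3*x**2 - 2*x*y - 16*x - y**2 - 8*y - 24.
  f_y = -x**2 - 2*x*y - 8*x - 3*y**2 - 14*y - 20.
Scan x_0 ∈ {−4, ..., 4}. For each x_0, f_y(x_0, y) is a polynomial in y; find its integer roots y ∈ {−4, ..., 4}, then test f_x and f at those candidates.
  x = -4: f_y(-4, y) = -3*y**2 - 6*y - 4; no integer root y with |y| ≤ 4.
  x = -3: f_y(-3, y) = -3*y**2 - 8*y - 5; vanishes at y ∈ {-1}. (-3, -1): f_x = -2 ≠ 0.
  x = -2: f_y(-2, y) = -3*y**2 - 10*y - 8; vanishes at y ∈ {-2}. (-2, -2): f_x = 0, f = 0 — SINGULAR.
  x = -1: f_y(-1, y) = -3*y**2 - 12*y - 13; no integer root y with |y| ≤ 4.
  x = 0: f_y(0, y) = -3*y**2 - 14*y - 20; no integer root y with |y| ≤ 4.
  x = 1: f_y(1, y) = -3*y**2 - 16*y - 29; no integer root y with |y| ≤ 4.
  x = 2: f_y(2, y) = -3*y**2 - 18*y - 40; no integer root y with |y| ≤ 4.
  x = 3: f_y(3, y) = -3*y**2 - 20*y - 53; no integer root y with |y| ≤ 4.
  x = 4: f_y(4, y) = -3*y**2 - 22*y - 68; no integer root y with |y| ≤ 4.
Only singular point on the grid: (-2, -2).
Classify: substitute x = -2 + u, y = -2 + v and expand: f = -u**3 - u**2*v - u*v**2 - v**3 + v**2.
No constant or linear terms (consistent with a singular point). Quadratic part: v**2. Cubic part: -u**3 - u**2*v - u*v**2 - v**3.
The quadratic part v**2 is a perfect square, so there is a single (double) tangent line v = 0, i.e. y = -2. Restricting the cubic part to that line (v = 0) leaves -u**3 ≠ 0, so f is not divisible by v and the branch is v² ≈ u**3 to lowest order — this is a cusp.
Classification: cusp.


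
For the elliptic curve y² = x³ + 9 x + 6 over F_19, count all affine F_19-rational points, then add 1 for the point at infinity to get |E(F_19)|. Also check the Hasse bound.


Affine points = {(0, 5), (0, 14), (1, 4), (1, 15), (4, 7), (4, 12), (5, 9), (5, 10), (8, 1), (8, 18), (11, 7), (11, 12), (14, 8), (14, 11), (15, 1), (15, 18), (16, 3), (16, 16)}; affine count = 18; |E(F_19)| = 19.

Discriminant check: Δ ∝ 4a³ + 27b² = 4·9³ + 27·6² = 4·729 + 27·36 ≡ 12 (mod 19). Nonzero ⇒ E is nonsingular.
For each x ∈ F_19, compute rhs = x³ + 9·x + 6 mod 19, then count y ∈ F_19 with y² ≡ rhs.
  x = 0: rhs = 6, matching y values: 5, 14 (2 points).
  x = 1: rhs = 16, matching y values: 4, 15 (2 points).
  x = 2: rhs = 13, matching y values: none (0 points).
  x = 3: rhs = 3, matching y values: none (0 points).
  x = 4: rhs = 11, matching y values: 7, 12 (2 points).
  x = 5: rhs = 5, matching y values: 9, 10 (2 points).
  x = 6: rhs = 10, matching y values: none (0 points).
  x = 7: rhs = 13, matching y values: none (0 points).
  x = 8: rhs = 1, matching y values: 1, 18 (2 points).
  x = 9: rhs = 18, matching y values: none (0 points).
  x = 10: rhs = 13, matching y values: none (0 points).
  x = 11: rhs = 11, matching y values: 7, 12 (2 points).
  x = 12: rhs = 18, matching y values: none (0 points).
  x = 13: rhs = 2, matching y values: none (0 points).
  x = 14: rhs = 7, matching y values: 8, 11 (2 points).
  x = 15: rhs = 1, matching y values: 1, 18 (2 points).
  x = 16: rhs = 9, matching y values: 3, 16 (2 points).
  x = 17: rhs = 18, matching y values: none (0 points).
  x = 18: rhs = 15, matching y values: none (0 points).
Total affine count: 18.
Full point count |E(F_19)| = 18 + 1 = 19.
Hasse bound: |19 − (19+1)| = |-1| = 1 ≤ 2√19 ≈ 8.7178 ✓.


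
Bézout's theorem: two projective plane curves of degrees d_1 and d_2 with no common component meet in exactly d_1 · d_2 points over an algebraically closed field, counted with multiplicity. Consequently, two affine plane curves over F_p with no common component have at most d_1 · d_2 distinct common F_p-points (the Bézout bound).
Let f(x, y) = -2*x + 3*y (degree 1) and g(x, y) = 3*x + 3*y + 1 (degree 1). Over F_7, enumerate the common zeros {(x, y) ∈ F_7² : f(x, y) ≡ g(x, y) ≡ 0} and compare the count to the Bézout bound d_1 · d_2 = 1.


Common zeros: {(4, 5)}; count = 1; Bézout bound = 1.

deg(f) = 1, deg(g) = 1, so Bézout bound = 1.
Scan x ∈ F_7. For each x, list the y ∈ F_7 with f(x, y) ≡ 0 and those with g(x, y) ≡ 0 (mod 7); the common zeros in that column are the intersection.
  x = 0: f ≡ 0 at y ∈ {0}; g ≡ 0 at y ∈ {2}; common: ∅.
  x = 1: f ≡ 0 at y ∈ {3}; g ≡ 0 at y ∈ {1}; common: ∅.
  x = 2: f ≡ 0 at y ∈ {6}; g ≡ 0 at y ∈ {0}; common: ∅.
  x = 3: f ≡ 0 at y ∈ {2}; g ≡ 0 at y ∈ {6}; common: ∅.
  x = 4: f ≡ 0 at y ∈ {5}; g ≡ 0 at y ∈ {5}; common: {5}.
  x = 5: f ≡ 0 at y ∈ {1}; g ≡ 0 at y ∈ {4}; common: ∅.
  x = 6: f ≡ 0 at y ∈ {4}; g ≡ 0 at y ∈ {3}; common: ∅.
Collecting: common zeros = {(4, 5)}, so the count is 1.
Comparison with the Bézout bound: 1 ≤ 1 = deg(f)·deg(g), as expected for curves with no common component (the bound is attained).
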